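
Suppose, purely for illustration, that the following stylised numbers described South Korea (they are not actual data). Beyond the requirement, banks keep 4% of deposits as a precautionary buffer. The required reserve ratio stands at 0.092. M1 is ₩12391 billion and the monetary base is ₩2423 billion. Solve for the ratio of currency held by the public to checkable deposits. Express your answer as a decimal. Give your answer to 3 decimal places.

Using m = M/MB = 12391/2423 ≈ 5.113908. From m = (1 + c)/(c + rr + e), rearranging gives 1 + c = m·(c + rr + e), so c·(1 − m) = m·(rr + e) − 1.
Hence c = [m·(rr + e) − 1]/(1 − m) = [5.113908 × (0.092 + 0.04) − 1] / (1 − 5.113908) ≈ 0.078992.

0.079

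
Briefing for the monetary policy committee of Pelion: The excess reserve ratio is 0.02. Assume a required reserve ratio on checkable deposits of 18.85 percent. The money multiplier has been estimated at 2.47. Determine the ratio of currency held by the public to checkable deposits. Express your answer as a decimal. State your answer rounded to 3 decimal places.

Using m = 2.47. From m = (1 + c)/(c + rr + e), rearranging gives 1 + c = m·(c + rr + e), so c·(1 − m) = m·(rr + e) − 1.
Hence c = [m·(rr + e) − 1]/(1 − m) = [2.47 × (0.1885 + 0.02) − 1] / (1 − 2.47) ≈ 0.329935.

0.330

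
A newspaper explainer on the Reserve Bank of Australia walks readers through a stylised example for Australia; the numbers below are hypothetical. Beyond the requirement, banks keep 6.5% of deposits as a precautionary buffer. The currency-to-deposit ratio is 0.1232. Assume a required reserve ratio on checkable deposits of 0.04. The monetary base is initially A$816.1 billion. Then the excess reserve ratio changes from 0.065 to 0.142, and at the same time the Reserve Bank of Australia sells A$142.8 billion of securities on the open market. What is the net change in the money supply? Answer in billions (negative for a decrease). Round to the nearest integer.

Before: m₁ = (1 + 0.1232) / (0.04 + 0.065 + 0.1232) ≈ 4.9220, MB₁ = 816.1, so M₁ = 4.9220 × 816.1 = 4016.8442 billion.
After: m₂ = (1 + 0.1232) / (0.04 + 0.142 + 0.1232) ≈ 3.6802, MB₂ = 816.1 − 142.8 = 673.3, so M₂ = 3.6802 × 673.3 ≈ 2477.8787 billion.
ΔM = M₂ − M₁ = 2477.8787 − 4016.8442 = -1538.9655 billion.

-1539 billion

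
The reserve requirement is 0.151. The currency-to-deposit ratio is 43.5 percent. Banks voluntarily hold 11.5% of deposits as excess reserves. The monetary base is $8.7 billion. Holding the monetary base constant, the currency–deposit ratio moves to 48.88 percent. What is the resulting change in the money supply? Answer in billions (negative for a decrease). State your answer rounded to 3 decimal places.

-0.649 billion

Initially m₁ = (1 + 0.435) / (0.151 + 0.115 + 0.435) ≈ 2.04708, so M₁ = 2.04708 × 8.7 ≈ 17.8096 billion.
After the change m₂ = (1 + 0.4888) / (0.151 + 0.115 + 0.4888) ≈ 1.97244, so M₂ = 1.97244 × 8.7 ≈ 17.1602 billion.
ΔM = M₂ − M₁ = 17.1602 − 17.8096 = -0.6494 billion.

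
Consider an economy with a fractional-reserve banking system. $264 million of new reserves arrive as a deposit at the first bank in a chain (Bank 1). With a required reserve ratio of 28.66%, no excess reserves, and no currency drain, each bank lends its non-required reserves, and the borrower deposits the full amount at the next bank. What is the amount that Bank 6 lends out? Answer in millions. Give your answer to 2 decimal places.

$34.80 million

Each bank lends a fraction (1 − rr) = 0.7134 of the deposit it receives, so Bank 6 receives 264·0.7134^5 and lends 264·0.7134^6 ≈ 34.8019 million.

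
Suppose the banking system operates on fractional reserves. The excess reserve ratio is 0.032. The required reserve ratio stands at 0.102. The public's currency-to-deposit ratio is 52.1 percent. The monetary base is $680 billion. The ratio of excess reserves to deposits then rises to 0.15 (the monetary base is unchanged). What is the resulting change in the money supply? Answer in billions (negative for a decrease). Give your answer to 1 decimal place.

Initially m₁ = (1 + 0.521) / (0.102 + 0.032 + 0.521) ≈ 2.32214, so M₁ = 2.32214 × 680 = 1579.0552 billion.
After the change m₂ = (1 + 0.521) / (0.102 + 0.15 + 0.521) ≈ 1.96766, so M₂ = 1.96766 × 680 = 1338.0088 billion.
ΔM = M₂ − M₁ = 1338.0088 − 1579.0552 = -241.0464 billion.

-241.0 billion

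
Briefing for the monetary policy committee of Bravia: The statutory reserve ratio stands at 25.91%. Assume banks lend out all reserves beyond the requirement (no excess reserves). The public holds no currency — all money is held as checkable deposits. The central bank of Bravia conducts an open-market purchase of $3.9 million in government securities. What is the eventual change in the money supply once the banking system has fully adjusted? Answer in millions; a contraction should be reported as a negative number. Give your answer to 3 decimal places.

$15.052 million

The simple money multiplier is m = 1/rr = 1/0.2591 ≈ 3.85951.
An open-market purchase increases the monetary base by 3.9 million, so ΔM = m × ΔMB = 3.85951 × 3.9 ≈ 15.0521 million.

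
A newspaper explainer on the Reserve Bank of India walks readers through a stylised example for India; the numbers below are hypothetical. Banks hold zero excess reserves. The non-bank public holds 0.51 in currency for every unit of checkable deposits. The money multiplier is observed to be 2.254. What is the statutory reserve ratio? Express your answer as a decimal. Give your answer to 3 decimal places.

0.160

Using m = 2.254. Since m = (1 + c)/(c + rr + e), the denominator satisfies c + rr + e = (1 + c)/m = (1 + 0.51) / 2.254 ≈ 0.669920.
With c = 0.51 and e = 0, the statutory reserve ratio is 0.669920 − 0.51 − 0 = 0.15992.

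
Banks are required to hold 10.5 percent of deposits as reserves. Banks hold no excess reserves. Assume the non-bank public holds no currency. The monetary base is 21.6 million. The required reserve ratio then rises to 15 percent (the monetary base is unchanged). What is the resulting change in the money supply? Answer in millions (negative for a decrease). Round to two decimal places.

Initially m₁ = 1 / (0.105) ≈ 9.52381, so M₁ = 9.52381 × 21.6 ≈ 205.7143 million.
After the change m₂ = 1 / (0.15) ≈ 6.66667, so M₂ = 6.66667 × 21.6 ≈ 144.0001 million.
ΔM = M₂ − M₁ = 144.0001 − 205.7143 = -61.7142 million.

-61.71 million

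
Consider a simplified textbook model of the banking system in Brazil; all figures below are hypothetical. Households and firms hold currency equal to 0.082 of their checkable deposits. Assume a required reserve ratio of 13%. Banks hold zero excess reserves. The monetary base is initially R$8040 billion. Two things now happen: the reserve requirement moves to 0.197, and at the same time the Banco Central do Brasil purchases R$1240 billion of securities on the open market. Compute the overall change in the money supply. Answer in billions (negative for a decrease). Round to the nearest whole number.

Before: m₁ = (1 + 0.082) / (0.13 + 0.082) ≈ 5.10377, MB₁ = 8040, so M₁ = 5.10377 × 8040 = 41034.3108 billion.
After: m₂ = (1 + 0.082) / (0.197 + 0.082) ≈ 3.87814, MB₂ = 8040 + 1240 = 9280, so M₂ = 3.87814 × 9280 = 35989.1392 billion.
ΔM = M₂ − M₁ = 35989.1392 − 41034.3108 = -5045.1716 billion.

-5045 billion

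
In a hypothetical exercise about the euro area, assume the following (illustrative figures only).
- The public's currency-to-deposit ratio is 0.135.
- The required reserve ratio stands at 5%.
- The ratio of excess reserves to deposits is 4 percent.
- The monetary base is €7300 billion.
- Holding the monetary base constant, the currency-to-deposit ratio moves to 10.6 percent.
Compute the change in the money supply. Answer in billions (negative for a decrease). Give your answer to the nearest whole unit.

€4368 billion

Initially m₁ = (1 + 0.135) / (0.05 + 0.04 + 0.135) ≈ 5.04444, so M₁ = 5.04444 × 7300 = 36824.412 billion.
After the change m₂ = (1 + 0.106) / (0.05 + 0.04 + 0.106) ≈ 5.64286, so M₂ = 5.64286 × 7300 = 41192.878 billion.
ΔM = M₂ − M₁ = 41192.878 − 36824.412 = 4368.466 billion.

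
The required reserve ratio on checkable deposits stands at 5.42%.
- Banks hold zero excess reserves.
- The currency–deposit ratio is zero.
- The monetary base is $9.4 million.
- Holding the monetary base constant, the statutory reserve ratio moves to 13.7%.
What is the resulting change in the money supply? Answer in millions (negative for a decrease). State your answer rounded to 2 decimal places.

-104.82 million

Initially m₁ = 1 / (0.0542) ≈ 18.4502, so M₁ = 18.4502 × 9.4 ≈ 173.4319 million.
After the change m₂ = 1 / (0.137) ≈ 7.2993, so M₂ = 7.2993 × 9.4 ≈ 68.6134 million.
ΔM = M₂ − M₁ = 68.6134 − 173.4319 = -104.8185 million.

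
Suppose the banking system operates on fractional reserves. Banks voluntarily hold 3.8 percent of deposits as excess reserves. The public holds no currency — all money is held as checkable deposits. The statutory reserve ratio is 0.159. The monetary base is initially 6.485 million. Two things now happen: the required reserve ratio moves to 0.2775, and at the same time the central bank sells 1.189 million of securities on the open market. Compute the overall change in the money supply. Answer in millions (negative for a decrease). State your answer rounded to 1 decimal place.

-16.1 million

Before: m₁ = 1 / (0.159 + 0.038) ≈ 5.0761, MB₁ = 6.485, so M₁ = 5.0761 × 6.485 ≈ 32.9185 million.
After: m₂ = 1 / (0.2775 + 0.038) ≈ 3.1696, MB₂ = 6.485 − 1.189 = 5.296, so M₂ = 3.1696 × 5.296 ≈ 16.7862 million.
ΔM = M₂ − M₁ = 16.7862 − 32.9185 = -16.1323 million.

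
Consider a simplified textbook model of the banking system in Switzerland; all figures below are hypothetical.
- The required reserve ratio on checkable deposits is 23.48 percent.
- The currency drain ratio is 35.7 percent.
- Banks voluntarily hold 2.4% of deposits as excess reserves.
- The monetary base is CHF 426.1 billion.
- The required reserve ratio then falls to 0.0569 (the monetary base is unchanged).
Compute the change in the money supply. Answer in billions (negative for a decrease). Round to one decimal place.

Initially m₁ = (1 + 0.357) / (0.2348 + 0.024 + 0.357) ≈ 2.20364, so M₁ = 2.20364 × 426.1 ≈ 938.971 billion.
After the change m₂ = (1 + 0.357) / (0.0569 + 0.024 + 0.357) ≈ 3.09888, so M₂ = 3.09888 × 426.1 ≈ 1320.4328 billion.
ΔM = M₂ − M₁ = 1320.4328 − 938.971 = 381.4618 billion.

CHF 381.5 billion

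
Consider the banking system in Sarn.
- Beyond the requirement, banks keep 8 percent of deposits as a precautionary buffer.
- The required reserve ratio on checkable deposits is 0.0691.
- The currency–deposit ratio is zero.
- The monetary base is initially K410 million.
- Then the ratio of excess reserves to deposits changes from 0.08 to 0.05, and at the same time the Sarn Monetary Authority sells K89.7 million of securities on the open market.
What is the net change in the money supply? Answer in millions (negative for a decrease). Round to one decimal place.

Before: m₁ = 1 / (0.0691 + 0.08) ≈ 6.70691, MB₁ = 410, so M₁ = 6.70691 × 410 = 2749.8331 million.
After: m₂ = 1 / (0.0691 + 0.05) ≈ 8.39631, MB₂ = 410 − 89.7 = 320.3, so M₂ = 8.39631 × 320.3 ≈ 2689.3381 million.
ΔM = M₂ − M₁ = 2689.3381 − 2749.8331 = -60.495 million.

-60.5 million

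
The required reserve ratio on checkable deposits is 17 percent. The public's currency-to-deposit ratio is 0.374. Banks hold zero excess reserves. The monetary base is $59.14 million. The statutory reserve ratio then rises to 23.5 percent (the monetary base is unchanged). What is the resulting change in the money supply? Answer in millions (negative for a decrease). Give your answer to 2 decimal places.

-15.94 million

Initially m₁ = (1 + 0.374) / (0.17 + 0.374) ≈ 2.52574, so M₁ = 2.52574 × 59.14 ≈ 149.3723 million.
After the change m₂ = (1 + 0.374) / (0.235 + 0.374) ≈ 2.25616, so M₂ = 2.25616 × 59.14 ≈ 133.4293 million.
ΔM = M₂ − M₁ = 133.4293 − 149.3723 = -15.943 million.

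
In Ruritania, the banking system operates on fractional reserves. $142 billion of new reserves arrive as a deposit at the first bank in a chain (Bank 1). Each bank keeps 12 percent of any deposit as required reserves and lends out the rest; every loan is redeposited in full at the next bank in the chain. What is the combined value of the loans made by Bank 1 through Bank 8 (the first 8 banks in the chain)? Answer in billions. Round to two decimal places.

$666.83 billion

Bank i lends (1 − rr)^i of the original deposit: Bank 1 lends 142·0.8800 = 124.9600, Bank 2 lends 142·0.8800² = 109.9648, and so on.
Summing a geometric series: total = 142·[0.8800·(1 − 0.8800^8) / (1 − 0.8800)] ≈ 666.8339 billion.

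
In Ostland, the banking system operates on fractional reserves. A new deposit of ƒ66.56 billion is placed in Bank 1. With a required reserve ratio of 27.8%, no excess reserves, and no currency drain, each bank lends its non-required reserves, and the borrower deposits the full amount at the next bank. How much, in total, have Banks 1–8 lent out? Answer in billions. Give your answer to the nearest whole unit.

ƒ160 billion

Bank i lends (1 − rr)^i of the original deposit: Bank 1 lends 66.56·0.7220 ≈ 48.0563, Bank 2 lends 66.56·0.7220² ≈ 34.6967, and so on.
Summing a geometric series: total = 66.56·[0.7220·(1 − 0.7220^8) / (1 − 0.7220)] ≈ 160.1000 billion.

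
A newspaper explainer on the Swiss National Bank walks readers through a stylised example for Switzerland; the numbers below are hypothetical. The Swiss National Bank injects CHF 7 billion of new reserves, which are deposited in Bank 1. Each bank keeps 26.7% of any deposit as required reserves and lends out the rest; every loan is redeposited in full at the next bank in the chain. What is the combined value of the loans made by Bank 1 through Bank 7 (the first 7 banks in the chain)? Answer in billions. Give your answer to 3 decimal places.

Bank i lends (1 − rr)^i of the original deposit: Bank 1 lends 7·0.7330 = 5.1310, Bank 2 lends 7·0.7330² ≈ 3.7610, and so on.
Summing a geometric series: total = 7·[0.7330·(1 − 0.7330^7) / (1 − 0.7330)] ≈ 17.0324 billion.

CHF 17.032 billion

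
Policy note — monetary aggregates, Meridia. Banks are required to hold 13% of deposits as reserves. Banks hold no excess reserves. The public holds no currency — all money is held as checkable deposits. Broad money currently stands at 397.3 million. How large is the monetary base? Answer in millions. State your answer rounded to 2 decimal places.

With no currency drain and no excess reserves, the money multiplier is m = 1/rr = 1/0.13 ≈ 7.692308.
The monetary base is MB = M / m = 397.3 / 7.692308 ≈ 51.649 million.

51.65 million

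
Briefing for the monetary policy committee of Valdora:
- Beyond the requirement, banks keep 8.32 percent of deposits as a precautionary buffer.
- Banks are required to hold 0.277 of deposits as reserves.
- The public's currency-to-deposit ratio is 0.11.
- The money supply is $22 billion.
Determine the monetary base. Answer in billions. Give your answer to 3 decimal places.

The money multiplier is m = (1 + c) / (rr + e + c) = (1 + 0.11) / (0.277 + 0.0832 + 0.11) ≈ 2.360698.
MB = M / m = 22 / 2.360698 ≈ 9.3193 billion.

$9.319 billion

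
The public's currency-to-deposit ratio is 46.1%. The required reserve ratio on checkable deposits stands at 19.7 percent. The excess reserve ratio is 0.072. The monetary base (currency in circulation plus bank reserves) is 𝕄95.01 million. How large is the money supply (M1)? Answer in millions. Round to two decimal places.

𝕄190.15 million

The money multiplier is m = (1 + c) / (rr + e + c) = (1 + 0.461) / (0.197 + 0.072 + 0.461) ≈ 2.00137.
So M = m × MB = 2.00137 × 95.01 ≈ 190.1502 million.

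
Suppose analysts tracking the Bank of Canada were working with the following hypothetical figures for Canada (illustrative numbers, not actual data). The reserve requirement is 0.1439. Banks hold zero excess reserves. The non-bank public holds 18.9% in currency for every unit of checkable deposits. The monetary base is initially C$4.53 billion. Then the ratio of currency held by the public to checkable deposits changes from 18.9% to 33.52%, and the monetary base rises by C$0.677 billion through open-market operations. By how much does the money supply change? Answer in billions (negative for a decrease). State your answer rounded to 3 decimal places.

Before: m₁ = (1 + 0.189) / (0.1439 + 0.189) ≈ 3.57164, MB₁ = 4.53, so M₁ = 3.57164 × 4.53 ≈ 16.1795 billion.
After: m₂ = (1 + 0.3352) / (0.1439 + 0.3352) ≈ 2.78689, MB₂ = 4.53 + 0.677 = 5.207, so M₂ = 2.78689 × 5.207 ≈ 14.5113 billion.
ΔM = M₂ − M₁ = 14.5113 − 16.1795 = -1.6682 billion.

-1.668 billion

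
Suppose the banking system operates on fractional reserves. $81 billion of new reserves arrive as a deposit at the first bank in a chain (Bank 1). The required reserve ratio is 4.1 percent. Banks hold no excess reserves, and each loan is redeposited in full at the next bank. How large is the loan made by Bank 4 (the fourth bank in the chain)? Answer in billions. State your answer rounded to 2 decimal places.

Each bank lends a fraction (1 − rr) = 0.9590 of the deposit it receives, so Bank 4 receives 81·0.9590^3 and lends 81·0.9590^4 ≈ 68.5109 billion.

$68.51 billion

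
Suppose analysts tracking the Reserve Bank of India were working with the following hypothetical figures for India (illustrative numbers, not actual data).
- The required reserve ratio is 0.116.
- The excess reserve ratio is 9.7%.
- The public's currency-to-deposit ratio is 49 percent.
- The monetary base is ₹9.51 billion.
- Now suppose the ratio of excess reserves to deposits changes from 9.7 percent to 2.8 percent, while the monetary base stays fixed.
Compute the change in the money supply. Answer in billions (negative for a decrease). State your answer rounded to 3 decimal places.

Initially m₁ = (1 + 0.49) / (0.116 + 0.097 + 0.49) ≈ 2.11949, so M₁ = 2.11949 × 9.51 ≈ 20.1563 billion.
After the change m₂ = (1 + 0.49) / (0.116 + 0.028 + 0.49) ≈ 2.35016, so M₂ = 2.35016 × 9.51 ≈ 22.35 billion.
ΔM = M₂ − M₁ = 22.35 − 20.1563 = 2.1937 billion.

₹2.194 billion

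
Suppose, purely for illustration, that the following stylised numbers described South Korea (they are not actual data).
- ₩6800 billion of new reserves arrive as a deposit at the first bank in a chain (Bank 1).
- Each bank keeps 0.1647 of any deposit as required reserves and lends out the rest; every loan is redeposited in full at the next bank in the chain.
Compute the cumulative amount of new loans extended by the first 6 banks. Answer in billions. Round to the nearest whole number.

Bank i lends (1 − rr)^i of the original deposit: Bank 1 lends 6800·0.8353 = 5680.0400, Bank 2 lends 6800·0.8353² ≈ 4744.5374, and so on.
Summing a geometric series: total = 6800·[0.8353·(1 − 0.8353^6) / (1 − 0.8353)] ≈ 22772.9875 billion.

₩22773 billion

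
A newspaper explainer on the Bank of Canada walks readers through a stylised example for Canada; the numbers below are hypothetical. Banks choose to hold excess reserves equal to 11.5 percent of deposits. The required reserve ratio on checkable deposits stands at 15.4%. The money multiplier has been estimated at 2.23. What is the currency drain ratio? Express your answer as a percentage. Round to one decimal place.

32.5%

Using m = 2.23. From m = (1 + c)/(c + rr + e), rearranging gives 1 + c = m·(c + rr + e), so c·(1 − m) = m·(rr + e) − 1.
Hence c = [m·(rr + e) − 1]/(1 − m) = [2.23 × (0.154 + 0.115) − 1] / (1 − 2.23) ≈ 0.325309.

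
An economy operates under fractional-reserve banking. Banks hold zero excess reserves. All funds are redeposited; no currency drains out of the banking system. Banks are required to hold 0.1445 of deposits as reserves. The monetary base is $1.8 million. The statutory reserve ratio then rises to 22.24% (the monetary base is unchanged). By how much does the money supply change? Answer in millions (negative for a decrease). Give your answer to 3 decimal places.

-4.363 million

Initially m₁ = 1 / (0.1445) ≈ 6.92042, so M₁ = 6.92042 × 1.8 ≈ 12.4568 million.
After the change m₂ = 1 / (0.2224) ≈ 4.49640, so M₂ = 4.49640 × 1.8 ≈ 8.0935 million.
ΔM = M₂ − M₁ = 8.0935 − 12.4568 = -4.3633 million.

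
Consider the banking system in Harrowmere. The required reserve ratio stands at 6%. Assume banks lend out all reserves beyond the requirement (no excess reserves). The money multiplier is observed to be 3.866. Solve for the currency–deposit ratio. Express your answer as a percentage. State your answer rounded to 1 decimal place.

Using m = 3.866. From m = (1 + c)/(c + rr + e), rearranging gives 1 + c = m·(c + rr + e), so c·(1 − m) = m·(rr + e) − 1.
Hence c = [m·(rr + e) − 1]/(1 − m) = [3.866 × (0.06 + 0) − 1] / (1 − 3.866) ≈ 0.267983.

26.8%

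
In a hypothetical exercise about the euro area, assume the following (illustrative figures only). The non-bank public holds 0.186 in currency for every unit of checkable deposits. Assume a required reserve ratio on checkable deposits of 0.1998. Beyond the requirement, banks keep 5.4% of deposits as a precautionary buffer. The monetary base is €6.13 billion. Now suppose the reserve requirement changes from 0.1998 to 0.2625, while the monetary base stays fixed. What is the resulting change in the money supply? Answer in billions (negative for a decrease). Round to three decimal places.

Initially m₁ = (1 + 0.186) / (0.1998 + 0.054 + 0.186) ≈ 2.69668, so M₁ = 2.69668 × 6.13 ≈ 16.5306 billion.
After the change m₂ = (1 + 0.186) / (0.2625 + 0.054 + 0.186) ≈ 2.36020, so M₂ = 2.36020 × 6.13 ≈ 14.468 billion.
ΔM = M₂ − M₁ = 14.468 − 16.5306 = -2.0626 billion.

-2.063 billion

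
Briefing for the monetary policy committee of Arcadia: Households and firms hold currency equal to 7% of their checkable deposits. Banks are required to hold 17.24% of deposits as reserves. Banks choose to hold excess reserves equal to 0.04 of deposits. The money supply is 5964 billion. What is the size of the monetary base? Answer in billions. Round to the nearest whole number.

1574 billion

The money multiplier is m = (1 + c) / (rr + e + c) = (1 + 0.07) / (0.1724 + 0.04 + 0.07) ≈ 3.78895.
MB = M / m = 5964 / 3.78895 ≈ 1574.0509 billion.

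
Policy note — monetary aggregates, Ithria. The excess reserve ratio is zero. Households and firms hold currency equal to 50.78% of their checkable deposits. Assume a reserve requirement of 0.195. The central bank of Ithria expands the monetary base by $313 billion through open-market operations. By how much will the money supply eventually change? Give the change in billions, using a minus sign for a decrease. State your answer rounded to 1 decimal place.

$671.5 billion

The money multiplier is m = (1 + c) / (rr + c) = (1 + 0.5078) / (0.195 + 0.5078) ≈ 2.14542.
The purchase adds 313 billion of base, so ΔM = m × ΔMB = 2.14542 × (+313) ≈ 671.5165 billion.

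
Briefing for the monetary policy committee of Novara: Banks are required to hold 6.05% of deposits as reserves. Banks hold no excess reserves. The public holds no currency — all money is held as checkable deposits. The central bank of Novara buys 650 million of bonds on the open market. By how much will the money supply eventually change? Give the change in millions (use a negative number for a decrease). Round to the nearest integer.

10744 million

The simple money multiplier is m = 1/rr = 1/0.0605 ≈ 16.5289.
An open-market purchase increases the monetary base by 650 million, so ΔM = m × ΔMB = 16.5289 × 650 = 10743.785 million.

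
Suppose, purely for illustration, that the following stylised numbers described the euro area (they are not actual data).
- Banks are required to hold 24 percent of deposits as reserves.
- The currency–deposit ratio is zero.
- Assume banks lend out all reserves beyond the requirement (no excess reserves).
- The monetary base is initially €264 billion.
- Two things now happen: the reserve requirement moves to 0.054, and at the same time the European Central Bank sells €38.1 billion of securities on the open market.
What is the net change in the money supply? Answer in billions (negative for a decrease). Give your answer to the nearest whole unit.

€3083 billion

Before: m₁ = 1 / (0.24) ≈ 4.1667, MB₁ = 264, so M₁ = 4.1667 × 264 = 1100.0088 billion.
After: m₂ = 1 / (0.054) ≈ 18.5185, MB₂ = 264 − 38.1 = 225.9, so M₂ = 18.5185 × 225.9 ≈ 4183.3291 billion.
ΔM = M₂ − M₁ = 4183.3291 − 1100.0088 = 3083.3203 billion.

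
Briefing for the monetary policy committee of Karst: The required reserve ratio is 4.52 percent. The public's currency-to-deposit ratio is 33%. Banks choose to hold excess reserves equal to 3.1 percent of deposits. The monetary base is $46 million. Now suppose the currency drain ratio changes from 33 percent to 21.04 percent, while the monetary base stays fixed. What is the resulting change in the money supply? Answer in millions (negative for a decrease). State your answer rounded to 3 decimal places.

$43.657 million

Initially m₁ = (1 + 0.33) / (0.0452 + 0.031 + 0.33) ≈ 3.274249, so M₁ = 3.274249 × 46 ≈ 150.6155 million.
After the change m₂ = (1 + 0.2104) / (0.0452 + 0.031 + 0.2104) ≈ 4.223308, so M₂ = 4.223308 × 46 ≈ 194.2722 million.
ΔM = M₂ − M₁ = 194.2722 − 150.6155 = 43.6567 million.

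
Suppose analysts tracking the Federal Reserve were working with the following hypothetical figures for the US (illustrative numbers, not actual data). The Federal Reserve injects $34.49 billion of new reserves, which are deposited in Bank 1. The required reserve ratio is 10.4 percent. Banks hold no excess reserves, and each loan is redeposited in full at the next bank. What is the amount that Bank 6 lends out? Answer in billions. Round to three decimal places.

Each bank lends a fraction (1 − rr) = 0.8960 of the deposit it receives, so Bank 6 receives 34.49·0.8960^5 and lends 34.49·0.8960^6 ≈ 17.8460 billion.

$17.846 billion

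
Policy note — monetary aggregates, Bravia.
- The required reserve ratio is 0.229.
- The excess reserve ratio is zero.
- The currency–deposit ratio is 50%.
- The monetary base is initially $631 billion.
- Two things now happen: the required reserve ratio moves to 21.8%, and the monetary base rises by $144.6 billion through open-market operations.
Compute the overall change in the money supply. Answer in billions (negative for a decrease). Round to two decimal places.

Before: m₁ = (1 + 0.5) / (0.229 + 0.5) ≈ 2.057613, MB₁ = 631, so M₁ = 2.057613 × 631 ≈ 1298.3538 billion.
After: m₂ = (1 + 0.5) / (0.218 + 0.5) ≈ 2.089136, MB₂ = 631 + 144.6 = 775.6, so M₂ = 2.089136 × 775.6 ≈ 1620.3339 billion.
ΔM = M₂ − M₁ = 1620.3339 − 1298.3538 = 321.9801 billion.

$321.98 billion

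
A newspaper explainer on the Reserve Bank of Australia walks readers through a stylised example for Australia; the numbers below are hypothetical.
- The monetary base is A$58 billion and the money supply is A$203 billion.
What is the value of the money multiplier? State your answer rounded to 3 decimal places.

The money multiplier is m = M / MB = 203 / 58 = 3.50000.

3.500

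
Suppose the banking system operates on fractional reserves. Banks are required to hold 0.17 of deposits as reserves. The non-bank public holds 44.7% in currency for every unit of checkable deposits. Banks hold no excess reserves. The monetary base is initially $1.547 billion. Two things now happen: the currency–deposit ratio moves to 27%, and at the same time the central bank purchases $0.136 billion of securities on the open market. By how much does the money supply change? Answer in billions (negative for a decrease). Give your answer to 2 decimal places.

$1.23 billion

Before: m₁ = (1 + 0.447) / (0.17 + 0.447) ≈ 2.3452, MB₁ = 1.547, so M₁ = 2.3452 × 1.547 ≈ 3.628 billion.
After: m₂ = (1 + 0.27) / (0.17 + 0.27) ≈ 2.8864, MB₂ = 1.547 + 0.136 = 1.683, so M₂ = 2.8864 × 1.683 ≈ 4.8578 billion.
ΔM = M₂ − M₁ = 4.8578 − 3.628 = 1.2298 billion.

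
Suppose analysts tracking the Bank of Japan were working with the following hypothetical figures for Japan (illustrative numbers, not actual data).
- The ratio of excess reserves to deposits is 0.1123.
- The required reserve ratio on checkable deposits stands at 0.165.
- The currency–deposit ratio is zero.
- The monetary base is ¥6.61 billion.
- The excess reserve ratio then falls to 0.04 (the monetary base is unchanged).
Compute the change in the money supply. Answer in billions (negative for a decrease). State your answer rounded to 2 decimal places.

Initially m₁ = 1 / (0.165 + 0.1123) ≈ 3.6062, so M₁ = 3.6062 × 6.61 ≈ 23.837 billion.
After the change m₂ = 1 / (0.165 + 0.04) ≈ 4.8780, so M₂ = 4.8780 × 6.61 ≈ 32.2436 billion.
ΔM = M₂ − M₁ = 32.2436 − 23.837 = 8.4066 billion.

¥8.41 billion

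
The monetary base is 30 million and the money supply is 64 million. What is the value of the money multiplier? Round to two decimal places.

The money multiplier is m = M / MB = 64 / 30 ≈ 2.13333.

2.13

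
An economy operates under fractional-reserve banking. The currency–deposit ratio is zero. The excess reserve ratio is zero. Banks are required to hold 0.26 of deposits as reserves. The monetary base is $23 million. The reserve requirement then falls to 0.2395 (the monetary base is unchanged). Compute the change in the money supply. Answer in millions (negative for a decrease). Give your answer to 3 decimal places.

$7.572 million

Initially m₁ = 1 / (0.26) ≈ 3.846154, so M₁ = 3.846154 × 23 ≈ 88.4615 million.
After the change m₂ = 1 / (0.2395) ≈ 4.175365, so M₂ = 4.175365 × 23 ≈ 96.0334 million.
ΔM = M₂ − M₁ = 96.0334 − 88.4615 = 7.5719 million.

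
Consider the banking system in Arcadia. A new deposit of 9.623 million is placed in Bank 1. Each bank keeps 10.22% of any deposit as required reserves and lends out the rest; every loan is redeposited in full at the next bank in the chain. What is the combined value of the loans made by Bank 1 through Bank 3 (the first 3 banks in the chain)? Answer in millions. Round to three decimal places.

23.360 million

Bank i lends (1 − rr)^i of the original deposit: Bank 1 lends 9.623·0.8978 ≈ 8.6395, Bank 2 lends 9.623·0.8978² ≈ 7.7566, and so on.
Summing a geometric series: total = 9.623·[0.8978·(1 − 0.8978^3) / (1 − 0.8978)] ≈ 23.3599 million.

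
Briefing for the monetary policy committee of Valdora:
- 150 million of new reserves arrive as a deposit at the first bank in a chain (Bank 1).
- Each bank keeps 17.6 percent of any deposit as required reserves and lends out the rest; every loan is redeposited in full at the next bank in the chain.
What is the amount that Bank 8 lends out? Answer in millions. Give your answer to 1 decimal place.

Each bank lends a fraction (1 − rr) = 0.8240 of the deposit it receives, so Bank 8 receives 150·0.8240^7 and lends 150·0.8240^8 ≈ 31.8793 million.

31.9 million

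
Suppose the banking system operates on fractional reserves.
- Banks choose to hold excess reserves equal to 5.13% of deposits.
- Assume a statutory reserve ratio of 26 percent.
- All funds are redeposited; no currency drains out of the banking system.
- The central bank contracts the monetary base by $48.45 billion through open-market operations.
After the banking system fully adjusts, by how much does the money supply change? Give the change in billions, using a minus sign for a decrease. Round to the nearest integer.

The money multiplier is m = 1 / (rr + e) = 1 / (0.26 + 0.0513) ≈ 3.2123.
The sale removes 48.45 billion of base, so ΔM = m × ΔMB = 3.2123 × (−48.45) ≈ -155.6359 billion.

-156 billion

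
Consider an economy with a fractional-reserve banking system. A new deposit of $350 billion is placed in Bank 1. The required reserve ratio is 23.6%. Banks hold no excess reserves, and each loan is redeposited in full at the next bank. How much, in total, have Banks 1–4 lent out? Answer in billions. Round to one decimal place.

$747.0 billion

Bank i lends (1 − rr)^i of the original deposit: Bank 1 lends 350·0.7640 = 267.4000, Bank 2 lends 350·0.7640² = 204.2936, and so on.
Summing a geometric series: total = 350·[0.7640·(1 − 0.7640^4) / (1 − 0.7640)] ≈ 747.0193 billion.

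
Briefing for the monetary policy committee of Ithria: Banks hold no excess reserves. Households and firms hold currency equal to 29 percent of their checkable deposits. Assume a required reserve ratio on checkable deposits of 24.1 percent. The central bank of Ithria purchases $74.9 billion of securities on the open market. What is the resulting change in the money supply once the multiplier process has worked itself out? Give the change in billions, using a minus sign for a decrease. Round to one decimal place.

$182.0 billion

The money multiplier is m = (1 + c) / (rr + c) = (1 + 0.29) / (0.241 + 0.29) ≈ 2.4294.
The purchase adds 74.9 billion of base, so ΔM = m × ΔMB = 2.4294 × (+74.9) ≈ 181.9621 billion.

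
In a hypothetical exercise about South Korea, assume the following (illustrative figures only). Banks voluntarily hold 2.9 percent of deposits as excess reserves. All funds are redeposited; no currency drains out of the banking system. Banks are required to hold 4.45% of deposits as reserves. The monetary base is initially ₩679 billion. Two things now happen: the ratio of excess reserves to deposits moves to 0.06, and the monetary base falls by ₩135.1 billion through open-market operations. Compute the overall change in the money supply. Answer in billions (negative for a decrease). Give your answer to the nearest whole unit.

Before: m₁ = 1 / (0.0445 + 0.029) ≈ 13.6054, MB₁ = 679, so M₁ = 13.6054 × 679 = 9238.0666 billion.
After: m₂ = 1 / (0.0445 + 0.06) ≈ 9.5694, MB₂ = 679 − 135.1 = 543.9, so M₂ = 9.5694 × 543.9 ≈ 5204.7967 billion.
ΔM = M₂ − M₁ = 5204.7967 − 9238.0666 = -4033.2699 billion.

-4033 billion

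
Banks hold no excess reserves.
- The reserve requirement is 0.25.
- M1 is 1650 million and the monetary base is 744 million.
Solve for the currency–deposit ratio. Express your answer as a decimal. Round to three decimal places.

0.366

Using m = M/MB = 1650/744 ≈ 2.217742. From m = (1 + c)/(c + rr + e), rearranging gives 1 + c = m·(c + rr + e), so c·(1 − m) = m·(rr + e) − 1.
Hence c = [m·(rr + e) − 1]/(1 − m) = [2.217742 × (0.25 + 0) − 1] / (1 − 2.217742) ≈ 0.365894.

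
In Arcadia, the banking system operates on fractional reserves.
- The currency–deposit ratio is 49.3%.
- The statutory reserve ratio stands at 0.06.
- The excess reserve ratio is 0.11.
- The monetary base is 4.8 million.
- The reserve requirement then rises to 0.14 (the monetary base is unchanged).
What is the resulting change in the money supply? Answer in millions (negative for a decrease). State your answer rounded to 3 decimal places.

-1.164 million

Initially m₁ = (1 + 0.493) / (0.06 + 0.11 + 0.493) ≈ 2.25189, so M₁ = 2.25189 × 4.8 ≈ 10.8091 million.
After the change m₂ = (1 + 0.493) / (0.14 + 0.11 + 0.493) ≈ 2.00942, so M₂ = 2.00942 × 4.8 ≈ 9.6452 million.
ΔM = M₂ − M₁ = 9.6452 − 10.8091 = -1.1639 million.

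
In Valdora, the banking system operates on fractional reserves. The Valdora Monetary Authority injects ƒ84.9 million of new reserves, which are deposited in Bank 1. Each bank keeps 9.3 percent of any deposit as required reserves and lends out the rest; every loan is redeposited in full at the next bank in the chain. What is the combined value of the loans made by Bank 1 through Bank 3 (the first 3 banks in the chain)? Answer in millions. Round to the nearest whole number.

Bank i lends (1 − rr)^i of the original deposit: Bank 1 lends 84.9·0.9070 = 77.0043, Bank 2 lends 84.9·0.9070² ≈ 69.8429, and so on.
Summing a geometric series: total = 84.9·[0.9070·(1 − 0.9070^3) / (1 − 0.9070)] ≈ 210.1947 million.

ƒ210 million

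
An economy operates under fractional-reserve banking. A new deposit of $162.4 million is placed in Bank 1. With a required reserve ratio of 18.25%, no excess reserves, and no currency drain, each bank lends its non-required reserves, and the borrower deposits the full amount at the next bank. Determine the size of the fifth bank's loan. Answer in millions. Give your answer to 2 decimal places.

Each bank lends a fraction (1 − rr) = 0.8175 of the deposit it receives, so Bank 5 receives 162.4·0.8175^4 and lends 162.4·0.8175^5 ≈ 59.2959 million.

$59.30 million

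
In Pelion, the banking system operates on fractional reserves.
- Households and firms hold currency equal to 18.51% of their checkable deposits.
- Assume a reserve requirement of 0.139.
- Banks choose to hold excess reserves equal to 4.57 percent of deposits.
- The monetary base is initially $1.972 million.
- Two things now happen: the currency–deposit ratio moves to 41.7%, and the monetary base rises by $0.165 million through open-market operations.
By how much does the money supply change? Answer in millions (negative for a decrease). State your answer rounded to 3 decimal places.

Before: m₁ = (1 + 0.1851) / (0.139 + 0.0457 + 0.1851) ≈ 3.20471, MB₁ = 1.972, so M₁ = 3.20471 × 1.972 ≈ 6.3197 million.
After: m₂ = (1 + 0.417) / (0.139 + 0.0457 + 0.417) ≈ 2.35499, MB₂ = 1.972 + 0.165 = 2.137, so M₂ = 2.35499 × 2.137 ≈ 5.0326 million.
ΔM = M₂ − M₁ = 5.0326 − 6.3197 = -1.2871 million.

-1.287 million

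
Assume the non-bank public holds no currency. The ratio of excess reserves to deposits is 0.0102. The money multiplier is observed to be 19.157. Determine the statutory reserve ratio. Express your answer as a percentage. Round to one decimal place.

4.2%

Using m = 19.157. Since m = (1 + c)/(c + rr + e), the denominator satisfies c + rr + e = (1 + c)/m = (1 + 0) / 19.157 ≈ 0.052200.
With c = 0 and e = 0.0102, the statutory reserve ratio is 0.052200 − 0 − 0.0102 = 0.042.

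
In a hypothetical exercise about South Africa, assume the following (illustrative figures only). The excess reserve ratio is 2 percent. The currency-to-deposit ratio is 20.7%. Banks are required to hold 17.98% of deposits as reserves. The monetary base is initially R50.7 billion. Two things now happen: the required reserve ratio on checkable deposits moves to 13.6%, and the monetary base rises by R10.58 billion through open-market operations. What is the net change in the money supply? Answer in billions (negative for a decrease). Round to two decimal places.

R53.33 billion

Before: m₁ = (1 + 0.207) / (0.1798 + 0.02 + 0.207) ≈ 2.96706, MB₁ = 50.7, so M₁ = 2.96706 × 50.7 ≈ 150.4299 billion.
After: m₂ = (1 + 0.207) / (0.136 + 0.02 + 0.207) ≈ 3.32507, MB₂ = 50.7 + 10.58 = 61.28, so M₂ = 3.32507 × 61.28 ≈ 203.7603 billion.
ΔM = M₂ − M₁ = 203.7603 − 150.4299 = 53.3304 billion.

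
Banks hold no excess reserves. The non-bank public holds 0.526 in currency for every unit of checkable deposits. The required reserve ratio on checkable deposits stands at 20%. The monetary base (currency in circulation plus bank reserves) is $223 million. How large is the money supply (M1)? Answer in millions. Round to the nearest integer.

The money multiplier is m = (1 + c) / (rr + c) = (1 + 0.526) / (0.2 + 0.526) ≈ 2.1019.
So M = m × MB = 2.1019 × 223 = 468.7237 million.

$469 million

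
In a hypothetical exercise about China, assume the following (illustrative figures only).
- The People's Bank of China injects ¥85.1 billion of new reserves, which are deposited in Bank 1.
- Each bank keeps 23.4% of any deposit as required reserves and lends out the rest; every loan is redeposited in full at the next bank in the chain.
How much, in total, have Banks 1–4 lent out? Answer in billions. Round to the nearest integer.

Bank i lends (1 − rr)^i of the original deposit: Bank 1 lends 85.1·0.7660 = 65.1866, Bank 2 lends 85.1·0.7660² ≈ 49.9329, and so on.
Summing a geometric series: total = 85.1·[0.7660·(1 − 0.7660^4) / (1 − 0.7660)] ≈ 182.6666 billion.

¥183 billion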